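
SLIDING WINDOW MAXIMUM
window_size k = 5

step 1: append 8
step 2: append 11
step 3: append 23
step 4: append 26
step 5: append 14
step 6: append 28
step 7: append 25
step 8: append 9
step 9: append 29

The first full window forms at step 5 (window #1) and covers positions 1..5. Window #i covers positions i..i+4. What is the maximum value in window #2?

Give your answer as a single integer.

step 1: append 8 -> window=[8] (not full yet)
step 2: append 11 -> window=[8, 11] (not full yet)
step 3: append 23 -> window=[8, 11, 23] (not full yet)
step 4: append 26 -> window=[8, 11, 23, 26] (not full yet)
step 5: append 14 -> window=[8, 11, 23, 26, 14] -> max=26
step 6: append 28 -> window=[11, 23, 26, 14, 28] -> max=28
Window #2 max = 28

Answer: 28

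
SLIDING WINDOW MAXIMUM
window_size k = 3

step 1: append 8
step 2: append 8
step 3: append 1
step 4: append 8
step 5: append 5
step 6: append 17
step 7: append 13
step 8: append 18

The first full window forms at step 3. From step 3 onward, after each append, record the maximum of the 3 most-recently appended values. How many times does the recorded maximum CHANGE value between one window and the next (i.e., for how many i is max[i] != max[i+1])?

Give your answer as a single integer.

Answer: 2

Derivation:
step 1: append 8 -> window=[8] (not full yet)
step 2: append 8 -> window=[8, 8] (not full yet)
step 3: append 1 -> window=[8, 8, 1] -> max=8
step 4: append 8 -> window=[8, 1, 8] -> max=8
step 5: append 5 -> window=[1, 8, 5] -> max=8
step 6: append 17 -> window=[8, 5, 17] -> max=17
step 7: append 13 -> window=[5, 17, 13] -> max=17
step 8: append 18 -> window=[17, 13, 18] -> max=18
Recorded maximums: 8 8 8 17 17 18
Changes between consecutive maximums: 2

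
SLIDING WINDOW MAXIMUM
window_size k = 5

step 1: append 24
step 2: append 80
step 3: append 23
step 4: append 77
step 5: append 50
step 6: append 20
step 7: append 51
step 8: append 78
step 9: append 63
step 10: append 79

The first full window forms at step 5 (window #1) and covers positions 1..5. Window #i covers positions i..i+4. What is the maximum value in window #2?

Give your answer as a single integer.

step 1: append 24 -> window=[24] (not full yet)
step 2: append 80 -> window=[24, 80] (not full yet)
step 3: append 23 -> window=[24, 80, 23] (not full yet)
step 4: append 77 -> window=[24, 80, 23, 77] (not full yet)
step 5: append 50 -> window=[24, 80, 23, 77, 50] -> max=80
step 6: append 20 -> window=[80, 23, 77, 50, 20] -> max=80
Window #2 max = 80

Answer: 80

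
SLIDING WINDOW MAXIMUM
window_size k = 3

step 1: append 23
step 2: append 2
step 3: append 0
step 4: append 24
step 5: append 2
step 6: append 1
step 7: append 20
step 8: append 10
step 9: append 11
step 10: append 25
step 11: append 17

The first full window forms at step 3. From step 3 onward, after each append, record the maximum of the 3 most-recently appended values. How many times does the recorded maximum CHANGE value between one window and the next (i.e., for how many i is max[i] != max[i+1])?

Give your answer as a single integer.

step 1: append 23 -> window=[23] (not full yet)
step 2: append 2 -> window=[23, 2] (not full yet)
step 3: append 0 -> window=[23, 2, 0] -> max=23
step 4: append 24 -> window=[2, 0, 24] -> max=24
step 5: append 2 -> window=[0, 24, 2] -> max=24
step 6: append 1 -> window=[24, 2, 1] -> max=24
step 7: append 20 -> window=[2, 1, 20] -> max=20
step 8: append 10 -> window=[1, 20, 10] -> max=20
step 9: append 11 -> window=[20, 10, 11] -> max=20
step 10: append 25 -> window=[10, 11, 25] -> max=25
step 11: append 17 -> window=[11, 25, 17] -> max=25
Recorded maximums: 23 24 24 24 20 20 20 25 25
Changes between consecutive maximums: 3

Answer: 3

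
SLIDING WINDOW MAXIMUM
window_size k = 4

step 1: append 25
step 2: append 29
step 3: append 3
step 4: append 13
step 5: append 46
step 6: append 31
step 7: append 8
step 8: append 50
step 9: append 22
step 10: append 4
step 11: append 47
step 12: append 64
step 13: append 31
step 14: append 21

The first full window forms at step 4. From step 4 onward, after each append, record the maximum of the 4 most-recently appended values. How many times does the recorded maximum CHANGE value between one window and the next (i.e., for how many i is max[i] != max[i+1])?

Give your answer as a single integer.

Answer: 3

Derivation:
step 1: append 25 -> window=[25] (not full yet)
step 2: append 29 -> window=[25, 29] (not full yet)
step 3: append 3 -> window=[25, 29, 3] (not full yet)
step 4: append 13 -> window=[25, 29, 3, 13] -> max=29
step 5: append 46 -> window=[29, 3, 13, 46] -> max=46
step 6: append 31 -> window=[3, 13, 46, 31] -> max=46
step 7: append 8 -> window=[13, 46, 31, 8] -> max=46
step 8: append 50 -> window=[46, 31, 8, 50] -> max=50
step 9: append 22 -> window=[31, 8, 50, 22] -> max=50
step 10: append 4 -> window=[8, 50, 22, 4] -> max=50
step 11: append 47 -> window=[50, 22, 4, 47] -> max=50
step 12: append 64 -> window=[22, 4, 47, 64] -> max=64
step 13: append 31 -> window=[4, 47, 64, 31] -> max=64
step 14: append 21 -> window=[47, 64, 31, 21] -> max=64
Recorded maximums: 29 46 46 46 50 50 50 50 64 64 64
Changes between consecutive maximums: 3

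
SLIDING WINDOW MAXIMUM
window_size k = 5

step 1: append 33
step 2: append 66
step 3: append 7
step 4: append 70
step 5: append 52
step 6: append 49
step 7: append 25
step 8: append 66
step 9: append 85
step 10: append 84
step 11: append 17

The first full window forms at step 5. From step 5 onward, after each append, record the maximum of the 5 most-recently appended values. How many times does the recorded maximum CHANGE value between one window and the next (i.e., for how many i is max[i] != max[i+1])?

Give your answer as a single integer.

Answer: 1

Derivation:
step 1: append 33 -> window=[33] (not full yet)
step 2: append 66 -> window=[33, 66] (not full yet)
step 3: append 7 -> window=[33, 66, 7] (not full yet)
step 4: append 70 -> window=[33, 66, 7, 70] (not full yet)
step 5: append 52 -> window=[33, 66, 7, 70, 52] -> max=70
step 6: append 49 -> window=[66, 7, 70, 52, 49] -> max=70
step 7: append 25 -> window=[7, 70, 52, 49, 25] -> max=70
step 8: append 66 -> window=[70, 52, 49, 25, 66] -> max=70
step 9: append 85 -> window=[52, 49, 25, 66, 85] -> max=85
step 10: append 84 -> window=[49, 25, 66, 85, 84] -> max=85
step 11: append 17 -> window=[25, 66, 85, 84, 17] -> max=85
Recorded maximums: 70 70 70 70 85 85 85
Changes between consecutive maximums: 1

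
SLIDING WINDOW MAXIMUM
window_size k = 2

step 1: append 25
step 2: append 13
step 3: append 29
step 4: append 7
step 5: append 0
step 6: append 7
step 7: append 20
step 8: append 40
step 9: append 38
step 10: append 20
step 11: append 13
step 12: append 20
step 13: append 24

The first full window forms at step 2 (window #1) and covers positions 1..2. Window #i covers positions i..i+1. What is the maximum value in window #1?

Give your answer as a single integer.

step 1: append 25 -> window=[25] (not full yet)
step 2: append 13 -> window=[25, 13] -> max=25
Window #1 max = 25

Answer: 25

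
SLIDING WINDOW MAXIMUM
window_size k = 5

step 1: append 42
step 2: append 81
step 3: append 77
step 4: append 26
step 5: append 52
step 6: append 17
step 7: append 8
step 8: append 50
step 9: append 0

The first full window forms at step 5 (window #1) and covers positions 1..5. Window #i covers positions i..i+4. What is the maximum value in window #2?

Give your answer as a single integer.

step 1: append 42 -> window=[42] (not full yet)
step 2: append 81 -> window=[42, 81] (not full yet)
step 3: append 77 -> window=[42, 81, 77] (not full yet)
step 4: append 26 -> window=[42, 81, 77, 26] (not full yet)
step 5: append 52 -> window=[42, 81, 77, 26, 52] -> max=81
step 6: append 17 -> window=[81, 77, 26, 52, 17] -> max=81
Window #2 max = 81

Answer: 81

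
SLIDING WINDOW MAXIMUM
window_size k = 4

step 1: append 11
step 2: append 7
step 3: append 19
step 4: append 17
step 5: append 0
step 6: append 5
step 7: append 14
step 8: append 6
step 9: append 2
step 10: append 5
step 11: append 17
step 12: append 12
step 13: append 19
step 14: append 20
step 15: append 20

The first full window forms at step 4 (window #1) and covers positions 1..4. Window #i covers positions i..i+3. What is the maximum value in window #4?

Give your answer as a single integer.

step 1: append 11 -> window=[11] (not full yet)
step 2: append 7 -> window=[11, 7] (not full yet)
step 3: append 19 -> window=[11, 7, 19] (not full yet)
step 4: append 17 -> window=[11, 7, 19, 17] -> max=19
step 5: append 0 -> window=[7, 19, 17, 0] -> max=19
step 6: append 5 -> window=[19, 17, 0, 5] -> max=19
step 7: append 14 -> window=[17, 0, 5, 14] -> max=17
Window #4 max = 17

Answer: 17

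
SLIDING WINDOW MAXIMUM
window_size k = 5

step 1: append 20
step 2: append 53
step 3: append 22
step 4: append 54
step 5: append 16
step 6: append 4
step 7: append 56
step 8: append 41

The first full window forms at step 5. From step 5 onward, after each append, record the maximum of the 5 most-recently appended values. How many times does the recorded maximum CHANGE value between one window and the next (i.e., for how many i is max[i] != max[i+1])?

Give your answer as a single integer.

step 1: append 20 -> window=[20] (not full yet)
step 2: append 53 -> window=[20, 53] (not full yet)
step 3: append 22 -> window=[20, 53, 22] (not full yet)
step 4: append 54 -> window=[20, 53, 22, 54] (not full yet)
step 5: append 16 -> window=[20, 53, 22, 54, 16] -> max=54
step 6: append 4 -> window=[53, 22, 54, 16, 4] -> max=54
step 7: append 56 -> window=[22, 54, 16, 4, 56] -> max=56
step 8: append 41 -> window=[54, 16, 4, 56, 41] -> max=56
Recorded maximums: 54 54 56 56
Changes between consecutive maximums: 1

Answer: 1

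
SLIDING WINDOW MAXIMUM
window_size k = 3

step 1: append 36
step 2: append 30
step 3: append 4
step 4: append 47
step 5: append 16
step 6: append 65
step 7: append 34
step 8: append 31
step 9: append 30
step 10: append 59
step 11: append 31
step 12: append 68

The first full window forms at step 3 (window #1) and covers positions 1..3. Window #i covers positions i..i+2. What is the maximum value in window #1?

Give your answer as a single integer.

step 1: append 36 -> window=[36] (not full yet)
step 2: append 30 -> window=[36, 30] (not full yet)
step 3: append 4 -> window=[36, 30, 4] -> max=36
Window #1 max = 36

Answer: 36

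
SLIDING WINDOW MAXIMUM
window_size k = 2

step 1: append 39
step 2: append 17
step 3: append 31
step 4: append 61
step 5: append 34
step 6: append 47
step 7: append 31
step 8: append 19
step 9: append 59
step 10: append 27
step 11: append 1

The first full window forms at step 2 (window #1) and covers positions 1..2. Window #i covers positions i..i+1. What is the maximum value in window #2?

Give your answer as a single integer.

Answer: 31

Derivation:
step 1: append 39 -> window=[39] (not full yet)
step 2: append 17 -> window=[39, 17] -> max=39
step 3: append 31 -> window=[17, 31] -> max=31
Window #2 max = 31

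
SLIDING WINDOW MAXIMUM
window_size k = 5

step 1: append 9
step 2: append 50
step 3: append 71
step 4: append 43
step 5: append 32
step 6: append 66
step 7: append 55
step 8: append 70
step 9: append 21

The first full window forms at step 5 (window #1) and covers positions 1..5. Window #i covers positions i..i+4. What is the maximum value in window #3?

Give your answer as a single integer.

step 1: append 9 -> window=[9] (not full yet)
step 2: append 50 -> window=[9, 50] (not full yet)
step 3: append 71 -> window=[9, 50, 71] (not full yet)
step 4: append 43 -> window=[9, 50, 71, 43] (not full yet)
step 5: append 32 -> window=[9, 50, 71, 43, 32] -> max=71
step 6: append 66 -> window=[50, 71, 43, 32, 66] -> max=71
step 7: append 55 -> window=[71, 43, 32, 66, 55] -> max=71
Window #3 max = 71

Answer: 71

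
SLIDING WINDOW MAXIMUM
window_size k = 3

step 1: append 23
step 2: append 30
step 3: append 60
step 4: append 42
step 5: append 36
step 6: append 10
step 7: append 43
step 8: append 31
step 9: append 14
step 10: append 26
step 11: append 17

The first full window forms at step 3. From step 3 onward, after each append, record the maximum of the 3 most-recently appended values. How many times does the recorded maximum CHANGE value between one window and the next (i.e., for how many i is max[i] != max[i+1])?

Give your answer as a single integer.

Answer: 4

Derivation:
step 1: append 23 -> window=[23] (not full yet)
step 2: append 30 -> window=[23, 30] (not full yet)
step 3: append 60 -> window=[23, 30, 60] -> max=60
step 4: append 42 -> window=[30, 60, 42] -> max=60
step 5: append 36 -> window=[60, 42, 36] -> max=60
step 6: append 10 -> window=[42, 36, 10] -> max=42
step 7: append 43 -> window=[36, 10, 43] -> max=43
step 8: append 31 -> window=[10, 43, 31] -> max=43
step 9: append 14 -> window=[43, 31, 14] -> max=43
step 10: append 26 -> window=[31, 14, 26] -> max=31
step 11: append 17 -> window=[14, 26, 17] -> max=26
Recorded maximums: 60 60 60 42 43 43 43 31 26
Changes between consecutive maximums: 4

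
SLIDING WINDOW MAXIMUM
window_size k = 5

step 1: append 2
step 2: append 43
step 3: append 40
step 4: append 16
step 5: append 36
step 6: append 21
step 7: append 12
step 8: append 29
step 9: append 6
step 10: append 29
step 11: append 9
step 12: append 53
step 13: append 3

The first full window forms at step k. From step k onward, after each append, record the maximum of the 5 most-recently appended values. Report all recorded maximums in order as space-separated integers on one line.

Answer: 43 43 40 36 36 29 29 53 53

Derivation:
step 1: append 2 -> window=[2] (not full yet)
step 2: append 43 -> window=[2, 43] (not full yet)
step 3: append 40 -> window=[2, 43, 40] (not full yet)
step 4: append 16 -> window=[2, 43, 40, 16] (not full yet)
step 5: append 36 -> window=[2, 43, 40, 16, 36] -> max=43
step 6: append 21 -> window=[43, 40, 16, 36, 21] -> max=43
step 7: append 12 -> window=[40, 16, 36, 21, 12] -> max=40
step 8: append 29 -> window=[16, 36, 21, 12, 29] -> max=36
step 9: append 6 -> window=[36, 21, 12, 29, 6] -> max=36
step 10: append 29 -> window=[21, 12, 29, 6, 29] -> max=29
step 11: append 9 -> window=[12, 29, 6, 29, 9] -> max=29
step 12: append 53 -> window=[29, 6, 29, 9, 53] -> max=53
step 13: append 3 -> window=[6, 29, 9, 53, 3] -> max=53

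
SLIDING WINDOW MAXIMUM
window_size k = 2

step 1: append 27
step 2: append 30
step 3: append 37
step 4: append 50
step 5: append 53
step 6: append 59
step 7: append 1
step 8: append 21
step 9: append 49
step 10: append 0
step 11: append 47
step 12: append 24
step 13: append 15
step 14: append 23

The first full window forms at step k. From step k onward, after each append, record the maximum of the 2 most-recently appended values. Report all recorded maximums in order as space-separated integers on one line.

step 1: append 27 -> window=[27] (not full yet)
step 2: append 30 -> window=[27, 30] -> max=30
step 3: append 37 -> window=[30, 37] -> max=37
step 4: append 50 -> window=[37, 50] -> max=50
step 5: append 53 -> window=[50, 53] -> max=53
step 6: append 59 -> window=[53, 59] -> max=59
step 7: append 1 -> window=[59, 1] -> max=59
step 8: append 21 -> window=[1, 21] -> max=21
step 9: append 49 -> window=[21, 49] -> max=49
step 10: append 0 -> window=[49, 0] -> max=49
step 11: append 47 -> window=[0, 47] -> max=47
step 12: append 24 -> window=[47, 24] -> max=47
step 13: append 15 -> window=[24, 15] -> max=24
step 14: append 23 -> window=[15, 23] -> max=23

Answer: 30 37 50 53 59 59 21 49 49 47 47 24 23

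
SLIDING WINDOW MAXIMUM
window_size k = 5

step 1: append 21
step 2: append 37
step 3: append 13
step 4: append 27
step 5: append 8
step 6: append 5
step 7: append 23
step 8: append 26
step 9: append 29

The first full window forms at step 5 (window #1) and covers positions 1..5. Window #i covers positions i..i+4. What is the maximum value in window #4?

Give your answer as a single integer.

step 1: append 21 -> window=[21] (not full yet)
step 2: append 37 -> window=[21, 37] (not full yet)
step 3: append 13 -> window=[21, 37, 13] (not full yet)
step 4: append 27 -> window=[21, 37, 13, 27] (not full yet)
step 5: append 8 -> window=[21, 37, 13, 27, 8] -> max=37
step 6: append 5 -> window=[37, 13, 27, 8, 5] -> max=37
step 7: append 23 -> window=[13, 27, 8, 5, 23] -> max=27
step 8: append 26 -> window=[27, 8, 5, 23, 26] -> max=27
Window #4 max = 27

Answer: 27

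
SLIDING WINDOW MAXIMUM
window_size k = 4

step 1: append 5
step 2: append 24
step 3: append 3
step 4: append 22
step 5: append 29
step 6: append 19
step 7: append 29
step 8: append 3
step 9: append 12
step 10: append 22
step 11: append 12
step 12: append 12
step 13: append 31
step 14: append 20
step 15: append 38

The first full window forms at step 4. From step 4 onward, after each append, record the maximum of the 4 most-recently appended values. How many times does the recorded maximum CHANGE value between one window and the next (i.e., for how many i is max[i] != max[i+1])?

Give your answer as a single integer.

Answer: 4

Derivation:
step 1: append 5 -> window=[5] (not full yet)
step 2: append 24 -> window=[5, 24] (not full yet)
step 3: append 3 -> window=[5, 24, 3] (not full yet)
step 4: append 22 -> window=[5, 24, 3, 22] -> max=24
step 5: append 29 -> window=[24, 3, 22, 29] -> max=29
step 6: append 19 -> window=[3, 22, 29, 19] -> max=29
step 7: append 29 -> window=[22, 29, 19, 29] -> max=29
step 8: append 3 -> window=[29, 19, 29, 3] -> max=29
step 9: append 12 -> window=[19, 29, 3, 12] -> max=29
step 10: append 22 -> window=[29, 3, 12, 22] -> max=29
step 11: append 12 -> window=[3, 12, 22, 12] -> max=22
step 12: append 12 -> window=[12, 22, 12, 12] -> max=22
step 13: append 31 -> window=[22, 12, 12, 31] -> max=31
step 14: append 20 -> window=[12, 12, 31, 20] -> max=31
step 15: append 38 -> window=[12, 31, 20, 38] -> max=38
Recorded maximums: 24 29 29 29 29 29 29 22 22 31 31 38
Changes between consecutive maximums: 4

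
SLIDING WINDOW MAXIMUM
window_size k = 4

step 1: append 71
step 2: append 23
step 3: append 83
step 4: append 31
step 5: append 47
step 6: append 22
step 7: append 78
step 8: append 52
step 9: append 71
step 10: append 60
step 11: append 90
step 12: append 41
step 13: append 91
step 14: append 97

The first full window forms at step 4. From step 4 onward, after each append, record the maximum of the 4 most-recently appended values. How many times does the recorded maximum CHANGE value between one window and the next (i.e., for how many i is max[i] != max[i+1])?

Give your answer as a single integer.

step 1: append 71 -> window=[71] (not full yet)
step 2: append 23 -> window=[71, 23] (not full yet)
step 3: append 83 -> window=[71, 23, 83] (not full yet)
step 4: append 31 -> window=[71, 23, 83, 31] -> max=83
step 5: append 47 -> window=[23, 83, 31, 47] -> max=83
step 6: append 22 -> window=[83, 31, 47, 22] -> max=83
step 7: append 78 -> window=[31, 47, 22, 78] -> max=78
step 8: append 52 -> window=[47, 22, 78, 52] -> max=78
step 9: append 71 -> window=[22, 78, 52, 71] -> max=78
step 10: append 60 -> window=[78, 52, 71, 60] -> max=78
step 11: append 90 -> window=[52, 71, 60, 90] -> max=90
step 12: append 41 -> window=[71, 60, 90, 41] -> max=90
step 13: append 91 -> window=[60, 90, 41, 91] -> max=91
step 14: append 97 -> window=[90, 41, 91, 97] -> max=97
Recorded maximums: 83 83 83 78 78 78 78 90 90 91 97
Changes between consecutive maximums: 4

Answer: 4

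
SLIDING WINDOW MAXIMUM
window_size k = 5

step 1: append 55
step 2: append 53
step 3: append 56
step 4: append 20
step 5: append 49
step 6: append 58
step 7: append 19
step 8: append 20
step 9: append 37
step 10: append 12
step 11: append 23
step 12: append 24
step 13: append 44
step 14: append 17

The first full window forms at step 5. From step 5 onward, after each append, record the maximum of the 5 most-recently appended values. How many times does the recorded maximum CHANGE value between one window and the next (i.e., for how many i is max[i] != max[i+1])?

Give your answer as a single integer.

Answer: 3

Derivation:
step 1: append 55 -> window=[55] (not full yet)
step 2: append 53 -> window=[55, 53] (not full yet)
step 3: append 56 -> window=[55, 53, 56] (not full yet)
step 4: append 20 -> window=[55, 53, 56, 20] (not full yet)
step 5: append 49 -> window=[55, 53, 56, 20, 49] -> max=56
step 6: append 58 -> window=[53, 56, 20, 49, 58] -> max=58
step 7: append 19 -> window=[56, 20, 49, 58, 19] -> max=58
step 8: append 20 -> window=[20, 49, 58, 19, 20] -> max=58
step 9: append 37 -> window=[49, 58, 19, 20, 37] -> max=58
step 10: append 12 -> window=[58, 19, 20, 37, 12] -> max=58
step 11: append 23 -> window=[19, 20, 37, 12, 23] -> max=37
step 12: append 24 -> window=[20, 37, 12, 23, 24] -> max=37
step 13: append 44 -> window=[37, 12, 23, 24, 44] -> max=44
step 14: append 17 -> window=[12, 23, 24, 44, 17] -> max=44
Recorded maximums: 56 58 58 58 58 58 37 37 44 44
Changes between consecutive maximums: 3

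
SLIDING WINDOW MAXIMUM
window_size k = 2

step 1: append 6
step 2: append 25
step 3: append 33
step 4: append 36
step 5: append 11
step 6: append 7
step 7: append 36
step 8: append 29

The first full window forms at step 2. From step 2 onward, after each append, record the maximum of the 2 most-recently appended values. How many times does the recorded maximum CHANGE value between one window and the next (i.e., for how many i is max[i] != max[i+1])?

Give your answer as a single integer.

step 1: append 6 -> window=[6] (not full yet)
step 2: append 25 -> window=[6, 25] -> max=25
step 3: append 33 -> window=[25, 33] -> max=33
step 4: append 36 -> window=[33, 36] -> max=36
step 5: append 11 -> window=[36, 11] -> max=36
step 6: append 7 -> window=[11, 7] -> max=11
step 7: append 36 -> window=[7, 36] -> max=36
step 8: append 29 -> window=[36, 29] -> max=36
Recorded maximums: 25 33 36 36 11 36 36
Changes between consecutive maximums: 4

Answer: 4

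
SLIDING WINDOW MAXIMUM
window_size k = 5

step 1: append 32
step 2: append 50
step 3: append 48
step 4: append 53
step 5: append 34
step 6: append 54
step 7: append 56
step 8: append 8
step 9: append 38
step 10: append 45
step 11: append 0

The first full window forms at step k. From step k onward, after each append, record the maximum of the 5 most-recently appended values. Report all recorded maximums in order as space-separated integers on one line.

Answer: 53 54 56 56 56 56 56

Derivation:
step 1: append 32 -> window=[32] (not full yet)
step 2: append 50 -> window=[32, 50] (not full yet)
step 3: append 48 -> window=[32, 50, 48] (not full yet)
step 4: append 53 -> window=[32, 50, 48, 53] (not full yet)
step 5: append 34 -> window=[32, 50, 48, 53, 34] -> max=53
step 6: append 54 -> window=[50, 48, 53, 34, 54] -> max=54
step 7: append 56 -> window=[48, 53, 34, 54, 56] -> max=56
step 8: append 8 -> window=[53, 34, 54, 56, 8] -> max=56
step 9: append 38 -> window=[34, 54, 56, 8, 38] -> max=56
step 10: append 45 -> window=[54, 56, 8, 38, 45] -> max=56
step 11: append 0 -> window=[56, 8, 38, 45, 0] -> max=56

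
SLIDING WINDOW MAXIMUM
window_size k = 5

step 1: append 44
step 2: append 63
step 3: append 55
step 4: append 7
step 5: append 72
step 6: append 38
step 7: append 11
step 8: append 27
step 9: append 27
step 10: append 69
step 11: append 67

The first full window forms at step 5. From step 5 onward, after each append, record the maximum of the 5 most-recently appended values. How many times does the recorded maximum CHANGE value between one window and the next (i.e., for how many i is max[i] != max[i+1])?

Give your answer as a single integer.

step 1: append 44 -> window=[44] (not full yet)
step 2: append 63 -> window=[44, 63] (not full yet)
step 3: append 55 -> window=[44, 63, 55] (not full yet)
step 4: append 7 -> window=[44, 63, 55, 7] (not full yet)
step 5: append 72 -> window=[44, 63, 55, 7, 72] -> max=72
step 6: append 38 -> window=[63, 55, 7, 72, 38] -> max=72
step 7: append 11 -> window=[55, 7, 72, 38, 11] -> max=72
step 8: append 27 -> window=[7, 72, 38, 11, 27] -> max=72
step 9: append 27 -> window=[72, 38, 11, 27, 27] -> max=72
step 10: append 69 -> window=[38, 11, 27, 27, 69] -> max=69
step 11: append 67 -> window=[11, 27, 27, 69, 67] -> max=69
Recorded maximums: 72 72 72 72 72 69 69
Changes between consecutive maximums: 1

Answer: 1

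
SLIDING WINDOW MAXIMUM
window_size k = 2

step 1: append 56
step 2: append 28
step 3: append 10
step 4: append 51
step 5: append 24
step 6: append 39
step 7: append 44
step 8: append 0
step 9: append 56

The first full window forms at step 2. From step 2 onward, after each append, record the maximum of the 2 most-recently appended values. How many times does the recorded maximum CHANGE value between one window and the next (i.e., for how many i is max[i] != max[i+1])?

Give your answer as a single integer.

step 1: append 56 -> window=[56] (not full yet)
step 2: append 28 -> window=[56, 28] -> max=56
step 3: append 10 -> window=[28, 10] -> max=28
step 4: append 51 -> window=[10, 51] -> max=51
step 5: append 24 -> window=[51, 24] -> max=51
step 6: append 39 -> window=[24, 39] -> max=39
step 7: append 44 -> window=[39, 44] -> max=44
step 8: append 0 -> window=[44, 0] -> max=44
step 9: append 56 -> window=[0, 56] -> max=56
Recorded maximums: 56 28 51 51 39 44 44 56
Changes between consecutive maximums: 5

Answer: 5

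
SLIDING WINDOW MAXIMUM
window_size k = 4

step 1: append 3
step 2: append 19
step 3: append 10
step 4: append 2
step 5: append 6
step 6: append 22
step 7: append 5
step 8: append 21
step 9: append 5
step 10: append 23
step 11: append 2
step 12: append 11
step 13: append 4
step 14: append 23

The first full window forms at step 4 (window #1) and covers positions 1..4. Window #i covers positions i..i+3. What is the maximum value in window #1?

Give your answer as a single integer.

step 1: append 3 -> window=[3] (not full yet)
step 2: append 19 -> window=[3, 19] (not full yet)
step 3: append 10 -> window=[3, 19, 10] (not full yet)
step 4: append 2 -> window=[3, 19, 10, 2] -> max=19
Window #1 max = 19

Answer: 19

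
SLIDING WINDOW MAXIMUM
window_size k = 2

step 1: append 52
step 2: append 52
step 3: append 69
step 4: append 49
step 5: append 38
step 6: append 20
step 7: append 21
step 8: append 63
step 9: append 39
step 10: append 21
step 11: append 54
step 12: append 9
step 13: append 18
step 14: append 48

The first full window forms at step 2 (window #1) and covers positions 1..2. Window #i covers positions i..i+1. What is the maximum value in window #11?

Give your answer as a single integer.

Answer: 54

Derivation:
step 1: append 52 -> window=[52] (not full yet)
step 2: append 52 -> window=[52, 52] -> max=52
step 3: append 69 -> window=[52, 69] -> max=69
step 4: append 49 -> window=[69, 49] -> max=69
step 5: append 38 -> window=[49, 38] -> max=49
step 6: append 20 -> window=[38, 20] -> max=38
step 7: append 21 -> window=[20, 21] -> max=21
step 8: append 63 -> window=[21, 63] -> max=63
step 9: append 39 -> window=[63, 39] -> max=63
step 10: append 21 -> window=[39, 21] -> max=39
step 11: append 54 -> window=[21, 54] -> max=54
step 12: append 9 -> window=[54, 9] -> max=54
Window #11 max = 54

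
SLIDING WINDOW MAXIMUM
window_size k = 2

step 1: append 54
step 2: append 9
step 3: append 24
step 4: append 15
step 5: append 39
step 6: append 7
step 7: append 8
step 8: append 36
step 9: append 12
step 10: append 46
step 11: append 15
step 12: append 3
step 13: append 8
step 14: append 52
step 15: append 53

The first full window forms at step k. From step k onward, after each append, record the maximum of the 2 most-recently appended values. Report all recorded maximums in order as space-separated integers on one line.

step 1: append 54 -> window=[54] (not full yet)
step 2: append 9 -> window=[54, 9] -> max=54
step 3: append 24 -> window=[9, 24] -> max=24
step 4: append 15 -> window=[24, 15] -> max=24
step 5: append 39 -> window=[15, 39] -> max=39
step 6: append 7 -> window=[39, 7] -> max=39
step 7: append 8 -> window=[7, 8] -> max=8
step 8: append 36 -> window=[8, 36] -> max=36
step 9: append 12 -> window=[36, 12] -> max=36
step 10: append 46 -> window=[12, 46] -> max=46
step 11: append 15 -> window=[46, 15] -> max=46
step 12: append 3 -> window=[15, 3] -> max=15
step 13: append 8 -> window=[3, 8] -> max=8
step 14: append 52 -> window=[8, 52] -> max=52
step 15: append 53 -> window=[52, 53] -> max=53

Answer: 54 24 24 39 39 8 36 36 46 46 15 8 52 53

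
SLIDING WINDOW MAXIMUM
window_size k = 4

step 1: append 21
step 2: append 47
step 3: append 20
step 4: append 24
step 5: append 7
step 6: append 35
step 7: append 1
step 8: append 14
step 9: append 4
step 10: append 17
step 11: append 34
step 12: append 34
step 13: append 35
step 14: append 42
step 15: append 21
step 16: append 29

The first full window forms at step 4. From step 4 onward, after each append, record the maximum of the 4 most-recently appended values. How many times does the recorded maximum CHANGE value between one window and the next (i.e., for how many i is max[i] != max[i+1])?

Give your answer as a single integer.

step 1: append 21 -> window=[21] (not full yet)
step 2: append 47 -> window=[21, 47] (not full yet)
step 3: append 20 -> window=[21, 47, 20] (not full yet)
step 4: append 24 -> window=[21, 47, 20, 24] -> max=47
step 5: append 7 -> window=[47, 20, 24, 7] -> max=47
step 6: append 35 -> window=[20, 24, 7, 35] -> max=35
step 7: append 1 -> window=[24, 7, 35, 1] -> max=35
step 8: append 14 -> window=[7, 35, 1, 14] -> max=35
step 9: append 4 -> window=[35, 1, 14, 4] -> max=35
step 10: append 17 -> window=[1, 14, 4, 17] -> max=17
step 11: append 34 -> window=[14, 4, 17, 34] -> max=34
step 12: append 34 -> window=[4, 17, 34, 34] -> max=34
step 13: append 35 -> window=[17, 34, 34, 35] -> max=35
step 14: append 42 -> window=[34, 34, 35, 42] -> max=42
step 15: append 21 -> window=[34, 35, 42, 21] -> max=42
step 16: append 29 -> window=[35, 42, 21, 29] -> max=42
Recorded maximums: 47 47 35 35 35 35 17 34 34 35 42 42 42
Changes between consecutive maximums: 5

Answer: 5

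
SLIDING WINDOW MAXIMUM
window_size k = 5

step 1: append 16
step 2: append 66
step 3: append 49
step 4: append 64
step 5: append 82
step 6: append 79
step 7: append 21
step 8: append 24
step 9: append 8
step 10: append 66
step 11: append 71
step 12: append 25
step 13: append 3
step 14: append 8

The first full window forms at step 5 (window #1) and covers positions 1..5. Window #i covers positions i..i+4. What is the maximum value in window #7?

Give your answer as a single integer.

Answer: 71

Derivation:
step 1: append 16 -> window=[16] (not full yet)
step 2: append 66 -> window=[16, 66] (not full yet)
step 3: append 49 -> window=[16, 66, 49] (not full yet)
step 4: append 64 -> window=[16, 66, 49, 64] (not full yet)
step 5: append 82 -> window=[16, 66, 49, 64, 82] -> max=82
step 6: append 79 -> window=[66, 49, 64, 82, 79] -> max=82
step 7: append 21 -> window=[49, 64, 82, 79, 21] -> max=82
step 8: append 24 -> window=[64, 82, 79, 21, 24] -> max=82
step 9: append 8 -> window=[82, 79, 21, 24, 8] -> max=82
step 10: append 66 -> window=[79, 21, 24, 8, 66] -> max=79
step 11: append 71 -> window=[21, 24, 8, 66, 71] -> max=71
Window #7 max = 71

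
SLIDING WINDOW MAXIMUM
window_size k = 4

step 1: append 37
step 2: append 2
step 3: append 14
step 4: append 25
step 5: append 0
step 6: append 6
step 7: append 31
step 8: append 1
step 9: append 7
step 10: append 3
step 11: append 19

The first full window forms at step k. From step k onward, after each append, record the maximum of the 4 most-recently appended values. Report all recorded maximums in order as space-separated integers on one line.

step 1: append 37 -> window=[37] (not full yet)
step 2: append 2 -> window=[37, 2] (not full yet)
step 3: append 14 -> window=[37, 2, 14] (not full yet)
step 4: append 25 -> window=[37, 2, 14, 25] -> max=37
step 5: append 0 -> window=[2, 14, 25, 0] -> max=25
step 6: append 6 -> window=[14, 25, 0, 6] -> max=25
step 7: append 31 -> window=[25, 0, 6, 31] -> max=31
step 8: append 1 -> window=[0, 6, 31, 1] -> max=31
step 9: append 7 -> window=[6, 31, 1, 7] -> max=31
step 10: append 3 -> window=[31, 1, 7, 3] -> max=31
step 11: append 19 -> window=[1, 7, 3, 19] -> max=19

Answer: 37 25 25 31 31 31 31 19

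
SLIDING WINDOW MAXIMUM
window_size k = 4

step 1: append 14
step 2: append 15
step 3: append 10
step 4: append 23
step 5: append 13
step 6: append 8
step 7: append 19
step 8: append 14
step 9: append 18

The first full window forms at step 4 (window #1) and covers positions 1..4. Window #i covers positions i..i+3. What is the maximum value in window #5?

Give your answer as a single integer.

Answer: 19

Derivation:
step 1: append 14 -> window=[14] (not full yet)
step 2: append 15 -> window=[14, 15] (not full yet)
step 3: append 10 -> window=[14, 15, 10] (not full yet)
step 4: append 23 -> window=[14, 15, 10, 23] -> max=23
step 5: append 13 -> window=[15, 10, 23, 13] -> max=23
step 6: append 8 -> window=[10, 23, 13, 8] -> max=23
step 7: append 19 -> window=[23, 13, 8, 19] -> max=23
step 8: append 14 -> window=[13, 8, 19, 14] -> max=19
Window #5 max = 19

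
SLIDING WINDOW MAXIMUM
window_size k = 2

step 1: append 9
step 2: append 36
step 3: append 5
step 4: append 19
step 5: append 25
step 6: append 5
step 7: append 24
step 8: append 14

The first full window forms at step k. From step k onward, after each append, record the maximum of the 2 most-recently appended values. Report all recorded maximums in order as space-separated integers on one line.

step 1: append 9 -> window=[9] (not full yet)
step 2: append 36 -> window=[9, 36] -> max=36
step 3: append 5 -> window=[36, 5] -> max=36
step 4: append 19 -> window=[5, 19] -> max=19
step 5: append 25 -> window=[19, 25] -> max=25
step 6: append 5 -> window=[25, 5] -> max=25
step 7: append 24 -> window=[5, 24] -> max=24
step 8: append 14 -> window=[24, 14] -> max=24

Answer: 36 36 19 25 25 24 24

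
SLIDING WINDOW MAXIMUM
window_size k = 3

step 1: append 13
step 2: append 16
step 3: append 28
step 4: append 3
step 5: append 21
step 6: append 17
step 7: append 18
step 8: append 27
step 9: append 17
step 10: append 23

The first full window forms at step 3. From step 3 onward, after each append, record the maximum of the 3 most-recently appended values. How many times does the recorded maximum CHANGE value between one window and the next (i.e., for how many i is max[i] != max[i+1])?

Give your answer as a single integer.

Answer: 2

Derivation:
step 1: append 13 -> window=[13] (not full yet)
step 2: append 16 -> window=[13, 16] (not full yet)
step 3: append 28 -> window=[13, 16, 28] -> max=28
step 4: append 3 -> window=[16, 28, 3] -> max=28
step 5: append 21 -> window=[28, 3, 21] -> max=28
step 6: append 17 -> window=[3, 21, 17] -> max=21
step 7: append 18 -> window=[21, 17, 18] -> max=21
step 8: append 27 -> window=[17, 18, 27] -> max=27
step 9: append 17 -> window=[18, 27, 17] -> max=27
step 10: append 23 -> window=[27, 17, 23] -> max=27
Recorded maximums: 28 28 28 21 21 27 27 27
Changes between consecutive maximums: 2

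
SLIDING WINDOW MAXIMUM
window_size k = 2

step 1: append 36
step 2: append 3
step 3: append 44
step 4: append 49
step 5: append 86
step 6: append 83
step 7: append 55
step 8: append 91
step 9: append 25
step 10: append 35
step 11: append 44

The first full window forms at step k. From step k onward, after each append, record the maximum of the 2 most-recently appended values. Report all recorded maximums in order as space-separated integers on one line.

step 1: append 36 -> window=[36] (not full yet)
step 2: append 3 -> window=[36, 3] -> max=36
step 3: append 44 -> window=[3, 44] -> max=44
step 4: append 49 -> window=[44, 49] -> max=49
step 5: append 86 -> window=[49, 86] -> max=86
step 6: append 83 -> window=[86, 83] -> max=86
step 7: append 55 -> window=[83, 55] -> max=83
step 8: append 91 -> window=[55, 91] -> max=91
step 9: append 25 -> window=[91, 25] -> max=91
step 10: append 35 -> window=[25, 35] -> max=35
step 11: append 44 -> window=[35, 44] -> max=44

Answer: 36 44 49 86 86 83 91 91 35 44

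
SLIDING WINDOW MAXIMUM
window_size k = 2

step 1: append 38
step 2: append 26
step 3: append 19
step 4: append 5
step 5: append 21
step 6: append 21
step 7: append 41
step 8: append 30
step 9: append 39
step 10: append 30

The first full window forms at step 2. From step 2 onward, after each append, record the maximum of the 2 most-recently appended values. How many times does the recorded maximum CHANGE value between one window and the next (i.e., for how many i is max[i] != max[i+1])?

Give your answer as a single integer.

step 1: append 38 -> window=[38] (not full yet)
step 2: append 26 -> window=[38, 26] -> max=38
step 3: append 19 -> window=[26, 19] -> max=26
step 4: append 5 -> window=[19, 5] -> max=19
step 5: append 21 -> window=[5, 21] -> max=21
step 6: append 21 -> window=[21, 21] -> max=21
step 7: append 41 -> window=[21, 41] -> max=41
step 8: append 30 -> window=[41, 30] -> max=41
step 9: append 39 -> window=[30, 39] -> max=39
step 10: append 30 -> window=[39, 30] -> max=39
Recorded maximums: 38 26 19 21 21 41 41 39 39
Changes between consecutive maximums: 5

Answer: 5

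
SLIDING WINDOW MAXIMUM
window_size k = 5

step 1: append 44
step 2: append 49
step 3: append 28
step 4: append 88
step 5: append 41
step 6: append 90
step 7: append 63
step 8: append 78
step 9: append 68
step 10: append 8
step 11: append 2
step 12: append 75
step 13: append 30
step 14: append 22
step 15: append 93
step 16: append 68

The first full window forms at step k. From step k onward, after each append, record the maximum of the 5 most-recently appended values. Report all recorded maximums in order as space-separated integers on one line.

step 1: append 44 -> window=[44] (not full yet)
step 2: append 49 -> window=[44, 49] (not full yet)
step 3: append 28 -> window=[44, 49, 28] (not full yet)
step 4: append 88 -> window=[44, 49, 28, 88] (not full yet)
step 5: append 41 -> window=[44, 49, 28, 88, 41] -> max=88
step 6: append 90 -> window=[49, 28, 88, 41, 90] -> max=90
step 7: append 63 -> window=[28, 88, 41, 90, 63] -> max=90
step 8: append 78 -> window=[88, 41, 90, 63, 78] -> max=90
step 9: append 68 -> window=[41, 90, 63, 78, 68] -> max=90
step 10: append 8 -> window=[90, 63, 78, 68, 8] -> max=90
step 11: append 2 -> window=[63, 78, 68, 8, 2] -> max=78
step 12: append 75 -> window=[78, 68, 8, 2, 75] -> max=78
step 13: append 30 -> window=[68, 8, 2, 75, 30] -> max=75
step 14: append 22 -> window=[8, 2, 75, 30, 22] -> max=75
step 15: append 93 -> window=[2, 75, 30, 22, 93] -> max=93
step 16: append 68 -> window=[75, 30, 22, 93, 68] -> max=93

Answer: 88 90 90 90 90 90 78 78 75 75 93 93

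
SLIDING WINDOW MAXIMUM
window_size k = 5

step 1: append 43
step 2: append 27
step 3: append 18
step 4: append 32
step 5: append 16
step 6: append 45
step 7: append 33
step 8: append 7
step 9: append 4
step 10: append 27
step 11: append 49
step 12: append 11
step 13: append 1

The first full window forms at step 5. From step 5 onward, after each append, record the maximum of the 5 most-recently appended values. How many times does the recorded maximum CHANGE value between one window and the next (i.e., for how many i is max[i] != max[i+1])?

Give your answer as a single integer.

step 1: append 43 -> window=[43] (not full yet)
step 2: append 27 -> window=[43, 27] (not full yet)
step 3: append 18 -> window=[43, 27, 18] (not full yet)
step 4: append 32 -> window=[43, 27, 18, 32] (not full yet)
step 5: append 16 -> window=[43, 27, 18, 32, 16] -> max=43
step 6: append 45 -> window=[27, 18, 32, 16, 45] -> max=45
step 7: append 33 -> window=[18, 32, 16, 45, 33] -> max=45
step 8: append 7 -> window=[32, 16, 45, 33, 7] -> max=45
step 9: append 4 -> window=[16, 45, 33, 7, 4] -> max=45
step 10: append 27 -> window=[45, 33, 7, 4, 27] -> max=45
step 11: append 49 -> window=[33, 7, 4, 27, 49] -> max=49
step 12: append 11 -> window=[7, 4, 27, 49, 11] -> max=49
step 13: append 1 -> window=[4, 27, 49, 11, 1] -> max=49
Recorded maximums: 43 45 45 45 45 45 49 49 49
Changes between consecutive maximums: 2

Answer: 2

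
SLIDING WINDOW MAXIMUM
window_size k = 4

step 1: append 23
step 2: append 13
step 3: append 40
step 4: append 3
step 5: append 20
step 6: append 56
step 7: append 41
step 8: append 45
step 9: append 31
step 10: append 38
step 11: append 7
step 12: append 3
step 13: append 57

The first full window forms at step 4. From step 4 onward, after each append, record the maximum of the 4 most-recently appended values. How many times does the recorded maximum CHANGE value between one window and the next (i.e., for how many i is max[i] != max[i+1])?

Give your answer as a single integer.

step 1: append 23 -> window=[23] (not full yet)
step 2: append 13 -> window=[23, 13] (not full yet)
step 3: append 40 -> window=[23, 13, 40] (not full yet)
step 4: append 3 -> window=[23, 13, 40, 3] -> max=40
step 5: append 20 -> window=[13, 40, 3, 20] -> max=40
step 6: append 56 -> window=[40, 3, 20, 56] -> max=56
step 7: append 41 -> window=[3, 20, 56, 41] -> max=56
step 8: append 45 -> window=[20, 56, 41, 45] -> max=56
step 9: append 31 -> window=[56, 41, 45, 31] -> max=56
step 10: append 38 -> window=[41, 45, 31, 38] -> max=45
step 11: append 7 -> window=[45, 31, 38, 7] -> max=45
step 12: append 3 -> window=[31, 38, 7, 3] -> max=38
step 13: append 57 -> window=[38, 7, 3, 57] -> max=57
Recorded maximums: 40 40 56 56 56 56 45 45 38 57
Changes between consecutive maximums: 4

Answer: 4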